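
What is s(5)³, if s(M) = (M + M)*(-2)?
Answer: -8000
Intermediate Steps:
s(M) = -4*M (s(M) = (2*M)*(-2) = -4*M)
s(5)³ = (-4*5)³ = (-20)³ = -8000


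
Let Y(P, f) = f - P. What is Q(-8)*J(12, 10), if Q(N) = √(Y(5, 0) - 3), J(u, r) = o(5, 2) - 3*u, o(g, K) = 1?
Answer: -70*I*√2 ≈ -98.995*I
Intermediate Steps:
J(u, r) = 1 - 3*u
Q(N) = 2*I*√2 (Q(N) = √((0 - 1*5) - 3) = √((0 - 5) - 3) = √(-5 - 3) = √(-8) = 2*I*√2)
Q(-8)*J(12, 10) = (2*I*√2)*(1 - 3*12) = (2*I*√2)*(1 - 36) = (2*I*√2)*(-35) = -70*I*√2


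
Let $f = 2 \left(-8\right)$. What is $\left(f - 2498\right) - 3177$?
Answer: $-5691$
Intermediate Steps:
$f = -16$
$\left(f - 2498\right) - 3177 = \left(-16 - 2498\right) - 3177 = -2514 - 3177 = -5691$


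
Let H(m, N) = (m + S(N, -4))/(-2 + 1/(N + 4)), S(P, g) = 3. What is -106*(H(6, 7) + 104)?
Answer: -73670/7 ≈ -10524.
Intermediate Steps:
H(m, N) = (3 + m)/(-2 + 1/(4 + N)) (H(m, N) = (m + 3)/(-2 + 1/(N + 4)) = (3 + m)/(-2 + 1/(4 + N)))
-106*(H(6, 7) + 104) = -106*((-12 - 4*6 - 3*7 - 1*7*6)/(7 + 2*7) + 104) = -106*((-12 - 24 - 21 - 42)/(7 + 14) + 104) = -106*(-99/21 + 104) = -106*((1/21)*(-99) + 104) = -106*(-33/7 + 104) = -106*695/7 = -73670/7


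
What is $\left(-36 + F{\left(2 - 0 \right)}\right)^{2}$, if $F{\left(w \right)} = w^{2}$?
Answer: $1024$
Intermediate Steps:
$\left(-36 + F{\left(2 - 0 \right)}\right)^{2} = \left(-36 + \left(2 - 0\right)^{2}\right)^{2} = \left(-36 + \left(2 + 0\right)^{2}\right)^{2} = \left(-36 + 2^{2}\right)^{2} = \left(-36 + 4\right)^{2} = \left(-32\right)^{2} = 1024$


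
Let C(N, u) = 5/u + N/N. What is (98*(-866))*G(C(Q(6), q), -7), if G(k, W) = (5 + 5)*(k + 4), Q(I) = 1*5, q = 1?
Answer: -8486800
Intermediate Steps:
Q(I) = 5
C(N, u) = 1 + 5/u (C(N, u) = 5/u + 1 = 1 + 5/u)
G(k, W) = 40 + 10*k (G(k, W) = 10*(4 + k) = 40 + 10*k)
(98*(-866))*G(C(Q(6), q), -7) = (98*(-866))*(40 + 10*((5 + 1)/1)) = -84868*(40 + 10*(1*6)) = -84868*(40 + 10*6) = -84868*(40 + 60) = -84868*100 = -8486800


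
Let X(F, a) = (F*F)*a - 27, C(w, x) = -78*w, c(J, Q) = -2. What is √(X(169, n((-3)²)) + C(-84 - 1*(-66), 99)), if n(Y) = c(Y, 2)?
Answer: I*√55745 ≈ 236.1*I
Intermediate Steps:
n(Y) = -2
X(F, a) = -27 + a*F² (X(F, a) = F²*a - 27 = a*F² - 27 = -27 + a*F²)
√(X(169, n((-3)²)) + C(-84 - 1*(-66), 99)) = √((-27 - 2*169²) - 78*(-84 - 1*(-66))) = √((-27 - 2*28561) - 78*(-84 + 66)) = √((-27 - 57122) - 78*(-18)) = √(-57149 + 1404) = √(-55745) = I*√55745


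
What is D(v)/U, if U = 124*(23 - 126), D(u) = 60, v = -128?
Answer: -15/3193 ≈ -0.0046978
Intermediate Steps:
U = -12772 (U = 124*(-103) = -12772)
D(v)/U = 60/(-12772) = 60*(-1/12772) = -15/3193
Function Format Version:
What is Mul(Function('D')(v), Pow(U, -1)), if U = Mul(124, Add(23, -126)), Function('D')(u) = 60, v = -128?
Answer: Rational(-15, 3193) ≈ -0.0046978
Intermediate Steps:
U = -12772 (U = Mul(124, -103) = -12772)
Mul(Function('D')(v), Pow(U, -1)) = Mul(60, Pow(-12772, -1)) = Mul(60, Rational(-1, 12772)) = Rational(-15, 3193)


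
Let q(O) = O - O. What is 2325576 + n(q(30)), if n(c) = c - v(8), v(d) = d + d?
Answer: 2325560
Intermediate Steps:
v(d) = 2*d
q(O) = 0
n(c) = -16 + c (n(c) = c - 2*8 = c - 1*16 = c - 16 = -16 + c)
2325576 + n(q(30)) = 2325576 + (-16 + 0) = 2325576 - 16 = 2325560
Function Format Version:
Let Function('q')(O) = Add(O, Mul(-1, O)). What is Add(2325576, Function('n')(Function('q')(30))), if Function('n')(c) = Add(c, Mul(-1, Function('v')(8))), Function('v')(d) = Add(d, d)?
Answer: 2325560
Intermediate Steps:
Function('v')(d) = Mul(2, d)
Function('q')(O) = 0
Function('n')(c) = Add(-16, c) (Function('n')(c) = Add(c, Mul(-1, Mul(2, 8))) = Add(c, Mul(-1, 16)) = Add(c, -16) = Add(-16, c))
Add(2325576, Function('n')(Function('q')(30))) = Add(2325576, Add(-16, 0)) = Add(2325576, -16) = 2325560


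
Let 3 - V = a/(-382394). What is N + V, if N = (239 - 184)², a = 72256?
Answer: 578980644/191197 ≈ 3028.2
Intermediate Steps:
N = 3025 (N = 55² = 3025)
V = 609719/191197 (V = 3 - 72256/(-382394) = 3 - 72256*(-1)/382394 = 3 - 1*(-36128/191197) = 3 + 36128/191197 = 609719/191197 ≈ 3.1890)
N + V = 3025 + 609719/191197 = 578980644/191197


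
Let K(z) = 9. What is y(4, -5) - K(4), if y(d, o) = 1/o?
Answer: -46/5 ≈ -9.2000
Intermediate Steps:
y(4, -5) - K(4) = 1/(-5) - 1*9 = -⅕ - 9 = -46/5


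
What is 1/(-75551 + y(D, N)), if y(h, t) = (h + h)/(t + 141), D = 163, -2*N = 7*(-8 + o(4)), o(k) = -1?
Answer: -345/26064443 ≈ -1.3236e-5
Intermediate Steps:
N = 63/2 (N = -7*(-8 - 1)/2 = -7*(-9)/2 = -½*(-63) = 63/2 ≈ 31.500)
y(h, t) = 2*h/(141 + t) (y(h, t) = (2*h)/(141 + t) = 2*h/(141 + t))
1/(-75551 + y(D, N)) = 1/(-75551 + 2*163/(141 + 63/2)) = 1/(-75551 + 2*163/(345/2)) = 1/(-75551 + 2*163*(2/345)) = 1/(-75551 + 652/345) = 1/(-26064443/345) = -345/26064443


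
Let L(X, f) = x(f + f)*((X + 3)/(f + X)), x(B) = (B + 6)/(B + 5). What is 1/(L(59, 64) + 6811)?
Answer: 16359/111429457 ≈ 0.00014681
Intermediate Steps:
x(B) = (6 + B)/(5 + B)
L(X, f) = (3 + X)*(6 + 2*f)/((5 + 2*f)*(X + f)) (L(X, f) = ((6 + (f + f))/(5 + (f + f)))*((X + 3)/(f + X)) = ((6 + 2*f)/(5 + 2*f))*((3 + X)/(X + f)) = (3 + X)*(6 + 2*f)/((5 + 2*f)*(X + f)))
1/(L(59, 64) + 6811) = 1/(2*(3 + 59)*(3 + 64)/((5 + 2*64)*(59 + 64)) + 6811) = 1/(2*62*67/((5 + 128)*123) + 6811) = 1/(2*(1/123)*62*67/133 + 6811) = 1/(2*(1/133)*(1/123)*62*67 + 6811) = 1/(8308/16359 + 6811) = 1/(111429457/16359) = 16359/111429457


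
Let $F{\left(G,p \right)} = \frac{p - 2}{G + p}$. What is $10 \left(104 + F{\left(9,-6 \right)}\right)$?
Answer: $\frac{3040}{3} \approx 1013.3$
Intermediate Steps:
$F{\left(G,p \right)} = \frac{-2 + p}{G + p}$
$10 \left(104 + F{\left(9,-6 \right)}\right) = 10 \left(104 + \frac{-2 - 6}{9 - 6}\right) = 10 \left(104 + \frac{1}{3} \left(-8\right)\right) = 10 \left(104 - \frac{8}{3}\right) = 10 \cdot \frac{304}{3} = \frac{3040}{3}$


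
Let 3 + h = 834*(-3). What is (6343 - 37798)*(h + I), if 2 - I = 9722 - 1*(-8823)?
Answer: 662064840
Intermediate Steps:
I = -18543 (I = 2 - (9722 - 1*(-8823)) = 2 - (9722 + 8823) = 2 - 1*18545 = 2 - 18545 = -18543)
h = -2505 (h = -3 + 834*(-3) = -3 - 2502 = -2505)
(6343 - 37798)*(h + I) = (6343 - 37798)*(-2505 - 18543) = -31455*(-21048) = 662064840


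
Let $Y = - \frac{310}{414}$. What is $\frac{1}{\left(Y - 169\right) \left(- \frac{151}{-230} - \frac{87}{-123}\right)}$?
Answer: $- \frac{108445}{25106101} \approx -0.0043195$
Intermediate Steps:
$Y = - \frac{155}{207}$ ($Y = \left(-310\right) \frac{1}{414} = - \frac{155}{207} \approx -0.74879$)
$\frac{1}{\left(Y - 169\right) \left(- \frac{151}{-230} - \frac{87}{-123}\right)} = \frac{1}{\left(- \frac{155}{207} - 169\right) \left(- \frac{151}{-230} - \frac{87}{-123}\right)} = \frac{1}{\left(- \frac{35138}{207}\right) \left(\left(-151\right) \left(- \frac{1}{230}\right) - - \frac{29}{41}\right)} = \frac{1}{\left(- \frac{35138}{207}\right) \left(\frac{151}{230} + \frac{29}{41}\right)} = \frac{1}{\left(- \frac{35138}{207}\right) \frac{12861}{9430}} = \frac{1}{- \frac{25106101}{108445}} = - \frac{108445}{25106101}$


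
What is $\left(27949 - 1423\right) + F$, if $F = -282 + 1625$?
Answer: $27869$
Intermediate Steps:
$F = 1343$
$\left(27949 - 1423\right) + F = \left(27949 - 1423\right) + 1343 = 26526 + 1343 = 27869$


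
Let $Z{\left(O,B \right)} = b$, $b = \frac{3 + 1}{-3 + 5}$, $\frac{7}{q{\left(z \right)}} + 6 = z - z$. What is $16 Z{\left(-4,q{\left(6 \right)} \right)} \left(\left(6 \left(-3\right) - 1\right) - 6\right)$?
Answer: $-800$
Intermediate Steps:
$q{\left(z \right)} = - \frac{7}{6}$ ($q{\left(z \right)} = \frac{7}{-6 + \left(z - z\right)} = \frac{7}{-6 + 0} = \frac{7}{-6} = 7 \left(- \frac{1}{6}\right) = - \frac{7}{6}$)
$b = 2$ ($b = \frac{4}{2} = 4 \cdot \frac{1}{2} = 2$)
$Z{\left(O,B \right)} = 2$
$16 Z{\left(-4,q{\left(6 \right)} \right)} \left(\left(6 \left(-3\right) - 1\right) - 6\right) = 16 \cdot 2 \left(\left(6 \left(-3\right) - 1\right) - 6\right) = 32 \left(\left(-18 - 1\right) - 6\right) = 32 \left(-19 - 6\right) = 32 \left(-25\right) = -800$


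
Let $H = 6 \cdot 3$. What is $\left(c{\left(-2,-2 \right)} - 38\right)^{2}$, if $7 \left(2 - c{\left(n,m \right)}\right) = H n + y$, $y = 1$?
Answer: $961$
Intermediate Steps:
$H = 18$
$c{\left(n,m \right)} = \frac{13}{7} - \frac{18 n}{7}$ ($c{\left(n,m \right)} = 2 - \frac{18 n + 1}{7} = 2 - \frac{1 + 18 n}{7} = 2 - \left(\frac{1}{7} + \frac{18 n}{7}\right) = \frac{13}{7} - \frac{18 n}{7}$)
$\left(c{\left(-2,-2 \right)} - 38\right)^{2} = \left(\left(\frac{13}{7} - - \frac{36}{7}\right) - 38\right)^{2} = \left(\left(\frac{13}{7} + \frac{36}{7}\right) - 38\right)^{2} = \left(7 - 38\right)^{2} = \left(-31\right)^{2} = 961$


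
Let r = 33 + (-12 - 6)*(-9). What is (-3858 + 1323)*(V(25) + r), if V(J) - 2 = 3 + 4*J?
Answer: -760500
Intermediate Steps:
V(J) = 5 + 4*J (V(J) = 2 + (3 + 4*J) = 5 + 4*J)
r = 195 (r = 33 - 18*(-9) = 33 + 162 = 195)
(-3858 + 1323)*(V(25) + r) = (-3858 + 1323)*((5 + 4*25) + 195) = -2535*((5 + 100) + 195) = -2535*(105 + 195) = -2535*300 = -760500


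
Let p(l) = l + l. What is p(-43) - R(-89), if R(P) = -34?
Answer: -52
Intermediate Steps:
p(l) = 2*l
p(-43) - R(-89) = 2*(-43) - 1*(-34) = -86 + 34 = -52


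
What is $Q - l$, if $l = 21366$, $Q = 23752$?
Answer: $2386$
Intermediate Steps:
$Q - l = 23752 - 21366 = 2386$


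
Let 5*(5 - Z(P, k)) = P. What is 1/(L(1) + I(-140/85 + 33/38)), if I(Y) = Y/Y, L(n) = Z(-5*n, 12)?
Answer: 1/7 ≈ 0.14286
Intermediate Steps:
Z(P, k) = 5 - P/5
L(n) = 5 + n (L(n) = 5 - (-1)*n = 5 + n)
I(Y) = 1
1/(L(1) + I(-140/85 + 33/38)) = 1/((5 + 1) + 1) = 1/(6 + 1) = 1/7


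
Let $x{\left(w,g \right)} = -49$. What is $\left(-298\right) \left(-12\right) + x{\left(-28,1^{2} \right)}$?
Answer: $3527$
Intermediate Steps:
$\left(-298\right) \left(-12\right) + x{\left(-28,1^{2} \right)} = \left(-298\right) \left(-12\right) - 49 = 3576 - 49 = 3527$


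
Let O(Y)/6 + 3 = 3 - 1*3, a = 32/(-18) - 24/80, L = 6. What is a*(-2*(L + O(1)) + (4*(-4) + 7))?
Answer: -187/6 ≈ -31.167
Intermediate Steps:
a = -187/90 (a = 32*(-1/18) - 24*1/80 = -16/9 - 3/10 = -187/90 ≈ -2.0778)
O(Y) = -18 (O(Y) = -18 + 6*(3 - 1*3) = -18 + 6*(3 - 3) = -18 + 6*0 = -18 + 0 = -18)
a*(-2*(L + O(1)) + (4*(-4) + 7)) = -187*(-2*(6 - 18) + (4*(-4) + 7))/90 = -187*(-2*(-12) + (-16 + 7))/90 = -187*(24 - 9)/90 = -187/90*15 = -187/6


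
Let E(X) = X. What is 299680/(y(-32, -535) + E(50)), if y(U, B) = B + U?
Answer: -299680/517 ≈ -579.65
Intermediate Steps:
299680/(y(-32, -535) + E(50)) = 299680/((-535 - 32) + 50) = 299680/(-567 + 50) = 299680/(-517) = 299680*(-1/517) = -299680/517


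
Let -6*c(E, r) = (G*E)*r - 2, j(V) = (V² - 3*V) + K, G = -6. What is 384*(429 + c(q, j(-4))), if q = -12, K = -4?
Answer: 54272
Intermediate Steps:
j(V) = -4 + V² - 3*V (j(V) = (V² - 3*V) - 4 = -4 + V² - 3*V)
c(E, r) = ⅓ + E*r (c(E, r) = -((-6*E)*r - 2)/6 = -(-6*E*r - 2)/6 = -(-2 - 6*E*r)/6 = ⅓ + E*r)
384*(429 + c(q, j(-4))) = 384*(429 + (⅓ - 12*(-4 + (-4)² - 3*(-4)))) = 384*(429 + (⅓ - 12*(-4 + 16 + 12))) = 384*(429 + (⅓ - 12*24)) = 384*(429 + (⅓ - 288)) = 384*(429 - 863/3) = 384*(424/3) = 54272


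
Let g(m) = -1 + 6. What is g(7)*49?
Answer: 245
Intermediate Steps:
g(m) = 5
g(7)*49 = 5*49 = 245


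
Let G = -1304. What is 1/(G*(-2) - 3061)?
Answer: -1/453 ≈ -0.0022075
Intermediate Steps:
1/(G*(-2) - 3061) = 1/(-1304*(-2) - 3061) = 1/(2608 - 3061) = 1/(-453) = -1/453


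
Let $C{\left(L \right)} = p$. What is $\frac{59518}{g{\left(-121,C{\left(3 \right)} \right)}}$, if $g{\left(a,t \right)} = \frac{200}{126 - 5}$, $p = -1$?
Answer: $\frac{3600839}{100} \approx 36008.0$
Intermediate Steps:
$C{\left(L \right)} = -1$
$g{\left(a,t \right)} = \frac{200}{121}$ ($g{\left(a,t \right)} = \frac{200}{126 - 5} = \frac{200}{121}$)
$\frac{59518}{g{\left(-121,C{\left(3 \right)} \right)}} = \frac{59518}{\frac{200}{121}} = 59518 \cdot \frac{121}{200} = \frac{3600839}{100}$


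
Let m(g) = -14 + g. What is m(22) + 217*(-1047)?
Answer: -227191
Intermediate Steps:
m(22) + 217*(-1047) = (-14 + 22) + 217*(-1047) = 8 - 227199 = -227191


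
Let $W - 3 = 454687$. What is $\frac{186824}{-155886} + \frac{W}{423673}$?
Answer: $- \frac{4136239606}{33022344639} \approx -0.12526$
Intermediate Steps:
$W = 454690$ ($W = 3 + 454687 = 454690$)
$\frac{186824}{-155886} + \frac{W}{423673} = \frac{186824}{-155886} + \frac{454690}{423673} = 186824 \left(- \frac{1}{155886}\right) + 454690 \cdot \frac{1}{423673} = - \frac{93412}{77943} + \frac{454690}{423673} = - \frac{4136239606}{33022344639}$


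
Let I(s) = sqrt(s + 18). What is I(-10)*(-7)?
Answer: -14*sqrt(2) ≈ -19.799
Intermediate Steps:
I(s) = sqrt(18 + s)
I(-10)*(-7) = sqrt(18 - 10)*(-7) = sqrt(8)*(-7) = (2*sqrt(2))*(-7) = -14*sqrt(2)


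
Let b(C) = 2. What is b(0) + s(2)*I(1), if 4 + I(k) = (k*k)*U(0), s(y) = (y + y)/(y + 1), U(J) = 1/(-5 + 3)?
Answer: -4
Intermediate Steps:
U(J) = -½ (U(J) = 1/(-2) = -½)
s(y) = 2*y/(1 + y) (s(y) = (2*y)/(1 + y) = 2*y/(1 + y))
I(k) = -4 - k²/2 (I(k) = -4 + (k*k)*(-½) = -4 + k²*(-½) = -4 - k²/2)
b(0) + s(2)*I(1) = 2 + (2*2/(1 + 2))*(-4 - ½*1²) = 2 + (2*2/3)*(-4 - ½*1) = 2 + (2*2*(⅓))*(-4 - ½) = 2 + (4/3)*(-9/2) = 2 - 6 = -4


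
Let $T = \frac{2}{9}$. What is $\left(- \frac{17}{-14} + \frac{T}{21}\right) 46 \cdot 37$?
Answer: $\frac{394013}{189} \approx 2084.7$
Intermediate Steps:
$T = \frac{2}{9}$ ($T = 2 \cdot \frac{1}{9} = \frac{2}{9} \approx 0.22222$)
$\left(- \frac{17}{-14} + \frac{T}{21}\right) 46 \cdot 37 = \left(- \frac{17}{-14} + \frac{2}{9 \cdot 21}\right) 46 \cdot 37 = \left(\left(-17\right) \left(- \frac{1}{14}\right) + \frac{2}{9} \cdot \frac{1}{21}\right) 46 \cdot 37 = \left(\frac{17}{14} + \frac{2}{189}\right) 46 \cdot 37 = \frac{463}{378} \cdot 46 \cdot 37 = \frac{10649}{189} \cdot 37 = \frac{394013}{189}$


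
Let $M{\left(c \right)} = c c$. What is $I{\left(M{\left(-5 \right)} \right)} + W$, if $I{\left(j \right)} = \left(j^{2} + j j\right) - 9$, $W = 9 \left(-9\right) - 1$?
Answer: $1159$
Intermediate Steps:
$M{\left(c \right)} = c^{2}$
$W = -82$ ($W = -81 - 1 = -82$)
$I{\left(j \right)} = -9 + 2 j^{2}$ ($I{\left(j \right)} = \left(j^{2} + j^{2}\right) - 9 = 2 j^{2} - 9 = -9 + 2 j^{2}$)
$I{\left(M{\left(-5 \right)} \right)} + W = \left(-9 + 2 \left(\left(-5\right)^{2}\right)^{2}\right) - 82 = \left(-9 + 2 \cdot 25^{2}\right) - 82 = \left(-9 + 2 \cdot 625\right) - 82 = \left(-9 + 1250\right) - 82 = 1241 - 82 = 1159$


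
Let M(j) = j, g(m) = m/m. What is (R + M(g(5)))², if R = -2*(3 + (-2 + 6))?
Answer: 169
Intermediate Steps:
g(m) = 1
R = -14 (R = -2*(3 + 4) = -2*7 = -14)
(R + M(g(5)))² = (-14 + 1)² = (-13)² = 169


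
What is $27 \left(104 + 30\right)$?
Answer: $3618$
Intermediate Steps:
$27 \left(104 + 30\right) = 27 \cdot 134 = 3618$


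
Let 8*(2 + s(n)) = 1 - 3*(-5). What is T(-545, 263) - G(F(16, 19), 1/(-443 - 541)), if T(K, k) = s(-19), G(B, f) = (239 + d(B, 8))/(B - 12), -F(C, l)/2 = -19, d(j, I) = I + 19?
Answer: -133/13 ≈ -10.231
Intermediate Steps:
d(j, I) = 19 + I
F(C, l) = 38 (F(C, l) = -2*(-19) = 38)
G(B, f) = 266/(-12 + B) (G(B, f) = (239 + (19 + 8))/(B - 12) = (239 + 27)/(-12 + B) = 266/(-12 + B))
s(n) = 0 (s(n) = -2 + (1 - 3*(-5))/8 = -2 + (1 + 15)/8 = -2 + (⅛)*16 = -2 + 2 = 0)
T(K, k) = 0
T(-545, 263) - G(F(16, 19), 1/(-443 - 541)) = 0 - 266/(-12 + 38) = 0 - 266/26 = 0 - 1*133/13 = 0 - 133/13 = -133/13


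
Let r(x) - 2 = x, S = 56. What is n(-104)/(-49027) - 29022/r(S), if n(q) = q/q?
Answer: -711430826/1421783 ≈ -500.38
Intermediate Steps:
r(x) = 2 + x
n(q) = 1
n(-104)/(-49027) - 29022/r(S) = 1/(-49027) - 29022/(2 + 56) = 1*(-1/49027) - 29022/58 = -1/49027 - 29022*1/58 = -1/49027 - 14511/29 = -711430826/1421783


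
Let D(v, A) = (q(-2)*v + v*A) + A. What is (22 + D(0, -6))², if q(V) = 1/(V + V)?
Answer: 256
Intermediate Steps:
q(V) = 1/(2*V)
D(v, A) = A - v/4 + A*v (D(v, A) = (((½)/(-2))*v + v*A) + A = (((½)*(-½))*v + A*v) + A = (-v/4 + A*v) + A = A - v/4 + A*v)
(22 + D(0, -6))² = (22 + (-6 - ¼*0 - 6*0))² = (22 + (-6 + 0 + 0))² = (22 - 6)² = 16² = 256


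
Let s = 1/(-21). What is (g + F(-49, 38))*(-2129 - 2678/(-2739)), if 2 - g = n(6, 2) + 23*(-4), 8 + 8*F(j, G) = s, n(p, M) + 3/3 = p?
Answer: -86164977299/460152 ≈ -1.8725e+5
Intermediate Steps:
n(p, M) = -1 + p
s = -1/21 ≈ -0.047619
F(j, G) = -169/168 (F(j, G) = -1 + (⅛)*(-1/21) = -1 - 1/168 = -169/168)
g = 89 (g = 2 - ((-1 + 6) + 23*(-4)) = 2 - (5 - 92) = 2 - 1*(-87) = 2 + 87 = 89)
(g + F(-49, 38))*(-2129 - 2678/(-2739)) = (89 - 169/168)*(-2129 - 2678/(-2739)) = 14783*(-2129 - 2678*(-1/2739))/168 = 14783*(-2129 + 2678/2739)/168 = (14783/168)*(-5828653/2739) = -86164977299/460152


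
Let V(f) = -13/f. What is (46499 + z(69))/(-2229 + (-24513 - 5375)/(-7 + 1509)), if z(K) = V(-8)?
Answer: -279375755/13511384 ≈ -20.677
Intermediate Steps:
z(K) = 13/8 (z(K) = -13/(-8) = -13*(-⅛) = 13/8)
(46499 + z(69))/(-2229 + (-24513 - 5375)/(-7 + 1509)) = (46499 + 13/8)/(-2229 + (-24513 - 5375)/(-7 + 1509)) = 372005/(8*(-2229 - 29888/1502)) = 372005/(8*(-2229 - 29888*1/1502)) = 372005/(8*(-2229 - 14944/751)) = 372005/(8*(-1688923/751)) = (372005/8)*(-751/1688923) = -279375755/13511384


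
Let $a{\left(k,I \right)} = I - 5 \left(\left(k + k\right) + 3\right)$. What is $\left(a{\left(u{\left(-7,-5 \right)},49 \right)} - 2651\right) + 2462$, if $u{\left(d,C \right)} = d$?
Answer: $-85$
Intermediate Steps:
$a{\left(k,I \right)} = -15 + I - 10 k$ ($a{\left(k,I \right)} = I - 5 \left(2 k + 3\right) = I - 5 \left(3 + 2 k\right) = I - \left(15 + 10 k\right) = -15 + I - 10 k$)
$\left(a{\left(u{\left(-7,-5 \right)},49 \right)} - 2651\right) + 2462 = \left(\left(-15 + 49 - -70\right) - 2651\right) + 2462 = \left(\left(-15 + 49 + 70\right) - 2651\right) + 2462 = \left(104 - 2651\right) + 2462 = -2547 + 2462 = -85$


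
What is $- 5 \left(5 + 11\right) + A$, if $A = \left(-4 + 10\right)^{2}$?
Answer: $-44$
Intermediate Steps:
$A = 36$ ($A = 6^{2} = 36$)
$- 5 \left(5 + 11\right) + A = - 5 \left(5 + 11\right) + 36 = \left(-5\right) 16 + 36 = -80 + 36 = -44$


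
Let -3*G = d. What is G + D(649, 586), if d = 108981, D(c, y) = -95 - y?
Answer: -37008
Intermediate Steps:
G = -36327 (G = -1/3*108981 = -36327)
G + D(649, 586) = -36327 + (-95 - 1*586) = -36327 + (-95 - 586) = -36327 - 681 = -37008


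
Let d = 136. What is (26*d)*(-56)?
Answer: -198016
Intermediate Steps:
(26*d)*(-56) = (26*136)*(-56) = 3536*(-56) = -198016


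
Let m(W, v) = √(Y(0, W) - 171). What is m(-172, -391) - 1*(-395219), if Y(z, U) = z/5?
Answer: 395219 + 3*I*√19 ≈ 3.9522e+5 + 13.077*I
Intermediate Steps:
Y(z, U) = z/5 (Y(z, U) = z*(⅕) = z/5)
m(W, v) = 3*I*√19 (m(W, v) = √((⅕)*0 - 171) = √(0 - 171) = √(-171) = 3*I*√19)
m(-172, -391) - 1*(-395219) = 3*I*√19 - 1*(-395219) = 3*I*√19 + 395219 = 395219 + 3*I*√19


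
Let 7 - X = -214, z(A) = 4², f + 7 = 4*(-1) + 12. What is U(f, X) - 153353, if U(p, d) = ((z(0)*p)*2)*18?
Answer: -152777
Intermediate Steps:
f = 1 (f = -7 + (4*(-1) + 12) = -7 + (-4 + 12) = -7 + 8 = 1)
z(A) = 16
X = 221 (X = 7 - 1*(-214) = 7 + 214 = 221)
U(p, d) = 576*p (U(p, d) = ((16*p)*2)*18 = (32*p)*18 = 576*p)
U(f, X) - 153353 = 576*1 - 153353 = 576 - 153353 = -152777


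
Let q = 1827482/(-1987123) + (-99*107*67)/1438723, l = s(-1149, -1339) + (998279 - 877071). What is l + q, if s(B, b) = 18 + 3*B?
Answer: 30610604341528572/259901778539 ≈ 1.1778e+5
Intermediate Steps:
l = 117779 (l = (18 + 3*(-1149)) + (998279 - 877071) = (18 - 3447) + 121208 = -3429 + 121208 = 117779)
q = -367233016309/259901778539 (q = 1827482*(-1/1987123) - 10593*67*(1/1438723) = -1827482/1987123 - 709731*1/1438723 = -1827482/1987123 - 64521/130793 = -367233016309/259901778539 ≈ -1.4130)
l + q = 117779 - 367233016309/259901778539 = 30610604341528572/259901778539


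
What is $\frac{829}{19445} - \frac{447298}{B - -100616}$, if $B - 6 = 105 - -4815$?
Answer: $- \frac{4305107646}{1026132095} \approx -4.1955$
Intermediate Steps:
$B = 4926$ ($B = 6 + \left(105 - -4815\right) = 6 + \left(105 + 4815\right) = 6 + 4920 = 4926$)
$\frac{829}{19445} - \frac{447298}{B - -100616} = \frac{829}{19445} - \frac{447298}{4926 - -100616} = 829 \cdot \frac{1}{19445} - \frac{447298}{4926 + 100616} = \frac{829}{19445} - \frac{447298}{105542} = \frac{829}{19445} - \frac{223649}{52771} = - \frac{4305107646}{1026132095}$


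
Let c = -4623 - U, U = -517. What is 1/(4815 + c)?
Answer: 1/709 ≈ 0.0014104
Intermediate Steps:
c = -4106 (c = -4623 - 1*(-517) = -4623 + 517 = -4106)
1/(4815 + c) = 1/(4815 - 4106) = 1/709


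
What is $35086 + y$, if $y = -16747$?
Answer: $18339$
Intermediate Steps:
$35086 + y = 35086 - 16747 = 18339$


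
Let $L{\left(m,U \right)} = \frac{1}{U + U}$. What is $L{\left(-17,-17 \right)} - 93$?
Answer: $- \frac{3163}{34} \approx -93.029$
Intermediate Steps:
$L{\left(m,U \right)} = \frac{1}{2 U}$
$L{\left(-17,-17 \right)} - 93 = \frac{1}{2 \left(-17\right)} - 93 = \frac{1}{2} \left(- \frac{1}{17}\right) - 93 = - \frac{1}{34} - 93 = - \frac{3163}{34}$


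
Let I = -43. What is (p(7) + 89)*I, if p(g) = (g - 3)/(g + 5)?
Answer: -11524/3 ≈ -3841.3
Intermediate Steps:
p(g) = (-3 + g)/(5 + g)
(p(7) + 89)*I = ((-3 + 7)/(5 + 7) + 89)*(-43) = (4/12 + 89)*(-43) = ((1/12)*4 + 89)*(-43) = (⅓ + 89)*(-43) = (268/3)*(-43) = -11524/3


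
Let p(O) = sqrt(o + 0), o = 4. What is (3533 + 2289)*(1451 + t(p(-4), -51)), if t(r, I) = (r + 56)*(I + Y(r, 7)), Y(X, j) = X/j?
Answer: -60740926/7 ≈ -8.6773e+6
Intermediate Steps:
p(O) = 2 (p(O) = sqrt(4 + 0) = sqrt(4) = 2)
t(r, I) = (56 + r)*(I + r/7) (t(r, I) = (r + 56)*(I + r/7) = (56 + r)*(I + r*(1/7)) = (56 + r)*(I + r/7))
(3533 + 2289)*(1451 + t(p(-4), -51)) = (3533 + 2289)*(1451 + (8*2 + 56*(-51) + (1/7)*2**2 - 51*2)) = 5822*(1451 + (16 - 2856 + (1/7)*4 - 102)) = 5822*(1451 + (16 - 2856 + 4/7 - 102)) = 5822*(1451 - 20590/7) = 5822*(-10433/7) = -60740926/7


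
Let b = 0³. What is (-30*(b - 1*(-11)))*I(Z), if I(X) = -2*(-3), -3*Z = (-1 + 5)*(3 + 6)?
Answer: -1980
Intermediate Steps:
b = 0
Z = -12 (Z = -(-1 + 5)*(3 + 6)/3 = -4*9/3 = -⅓*36 = -12)
I(X) = 6
(-30*(b - 1*(-11)))*I(Z) = -30*(0 - 1*(-11))*6 = -30*(0 + 11)*6 = -30*11*6 = -330*6 = -1980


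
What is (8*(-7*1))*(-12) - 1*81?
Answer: 591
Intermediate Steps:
(8*(-7*1))*(-12) - 1*81 = (8*(-7))*(-12) - 81 = -56*(-12) - 81 = 672 - 81 = 591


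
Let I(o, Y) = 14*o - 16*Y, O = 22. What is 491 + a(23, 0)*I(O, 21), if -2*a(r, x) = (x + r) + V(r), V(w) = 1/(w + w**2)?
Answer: 224395/276 ≈ 813.03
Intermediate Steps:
a(r, x) = -r/2 - x/2 - 1/(2*r*(1 + r)) (a(r, x) = -((x + r) + 1/(r*(1 + r)))/2 = -((r + x) + 1/(r*(1 + r)))/2 = -(r + x + 1/(r*(1 + r)))/2 = -r/2 - x/2 - 1/(2*r*(1 + r)))
I(o, Y) = -16*Y + 14*o
491 + a(23, 0)*I(O, 21) = 491 + ((1/2)*(-1 + 23*(1 + 23)*(-1*23 - 1*0))/(23*(1 + 23)))*(-16*21 + 14*22) = 491 + ((1/2)*(1/23)*(-1 + 23*24*(-23 + 0))/24)*(-336 + 308) = 491 + ((1/2)*(1/23)*(1/24)*(-1 + 23*24*(-23)))*(-28) = 491 + ((1/2)*(1/23)*(1/24)*(-1 - 12696))*(-28) = 491 + ((1/2)*(1/23)*(1/24)*(-12697))*(-28) = 491 - 12697/1104*(-28) = 491 + 88879/276 = 224395/276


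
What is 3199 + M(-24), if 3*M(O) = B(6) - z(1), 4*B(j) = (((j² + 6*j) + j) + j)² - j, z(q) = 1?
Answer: 22717/6 ≈ 3786.2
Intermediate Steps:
B(j) = -j/4 + (j² + 8*j)²/4 (B(j) = ((((j² + 6*j) + j) + j)² - j)/4 = (((j² + 7*j) + j)² - j)/4 = ((j² + 8*j)² - j)/4 = -j/4 + (j² + 8*j)²/4)
M(O) = 3523/6 (M(O) = ((¼)*6*(-1 + 6*(8 + 6)²) - 1*1)/3 = ((¼)*6*(-1 + 6*14²) - 1)/3 = ((¼)*6*(-1 + 6*196) - 1)/3 = ((¼)*6*(-1 + 1176) - 1)/3 = ((¼)*6*1175 - 1)/3 = (3525/2 - 1)/3 = (⅓)*(3523/2) = 3523/6)
3199 + M(-24) = 3199 + 3523/6 = 22717/6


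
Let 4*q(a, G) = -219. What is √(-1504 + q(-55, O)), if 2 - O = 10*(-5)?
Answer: I*√6235/2 ≈ 39.481*I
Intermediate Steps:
O = 52 (O = 2 - 10*(-5) = 2 - 1*(-50) = 2 + 50 = 52)
q(a, G) = -219/4 (q(a, G) = (¼)*(-219) = -219/4)
√(-1504 + q(-55, O)) = √(-1504 - 219/4) = √(-6235/4) = I*√6235/2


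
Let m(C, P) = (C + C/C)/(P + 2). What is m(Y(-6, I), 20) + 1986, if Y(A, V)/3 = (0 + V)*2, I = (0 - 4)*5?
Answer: 43573/22 ≈ 1980.6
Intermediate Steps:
I = -20 (I = -4*5 = -20)
Y(A, V) = 6*V (Y(A, V) = 3*((0 + V)*2) = 3*(V*2) = 3*(2*V) = 6*V)
m(C, P) = (1 + C)/(2 + P) (m(C, P) = (C + 1)/(2 + P) = (1 + C)/(2 + P))
m(Y(-6, I), 20) + 1986 = (1 + 6*(-20))/(2 + 20) + 1986 = (1 - 120)/22 + 1986 = (1/22)*(-119) + 1986 = -119/22 + 1986 = 43573/22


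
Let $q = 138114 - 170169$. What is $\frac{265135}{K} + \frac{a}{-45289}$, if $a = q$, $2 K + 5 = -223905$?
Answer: $- \frac{1683796298}{1014065999} \approx -1.6604$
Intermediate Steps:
$K = -111955$ ($K = - \frac{5}{2} + \frac{1}{2} \left(-223905\right) = - \frac{5}{2} - \frac{223905}{2} = -111955$)
$q = -32055$ ($q = 138114 - 170169 = -32055$)
$a = -32055$
$\frac{265135}{K} + \frac{a}{-45289} = \frac{265135}{-111955} - \frac{32055}{-45289} = 265135 \left(- \frac{1}{111955}\right) - - \frac{32055}{45289} = - \frac{53027}{22391} + \frac{32055}{45289} = - \frac{1683796298}{1014065999}$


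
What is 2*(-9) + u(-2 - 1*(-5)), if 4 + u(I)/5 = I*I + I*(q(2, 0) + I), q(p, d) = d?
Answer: 52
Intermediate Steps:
u(I) = -20 + 10*I² (u(I) = -20 + 5*(I*I + I*(0 + I)) = -20 + 5*(I² + I*I) = -20 + 5*(I² + I²) = -20 + 5*(2*I²) = -20 + 10*I²)
2*(-9) + u(-2 - 1*(-5)) = 2*(-9) + (-20 + 10*(-2 - 1*(-5))²) = -18 + (-20 + 10*(-2 + 5)²) = -18 + (-20 + 10*3²) = -18 + (-20 + 10*9) = -18 + (-20 + 90) = -18 + 70 = 52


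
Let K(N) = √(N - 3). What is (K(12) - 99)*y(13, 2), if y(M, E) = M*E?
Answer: -2496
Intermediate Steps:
y(M, E) = E*M
K(N) = √(-3 + N)
(K(12) - 99)*y(13, 2) = (√(-3 + 12) - 99)*(2*13) = (√9 - 99)*26 = (3 - 99)*26 = -96*26 = -2496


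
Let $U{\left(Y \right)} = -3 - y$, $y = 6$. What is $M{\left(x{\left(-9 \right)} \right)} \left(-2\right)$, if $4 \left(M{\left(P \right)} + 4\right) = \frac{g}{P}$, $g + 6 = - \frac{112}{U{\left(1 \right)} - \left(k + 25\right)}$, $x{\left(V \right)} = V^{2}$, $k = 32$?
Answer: $\frac{21455}{2673} \approx 8.0266$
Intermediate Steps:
$U{\left(Y \right)} = -9$ ($U{\left(Y \right)} = -3 - 6 = -9$)
$g = - \frac{142}{33}$ ($g = -6 - \frac{112}{-9 - \left(32 + 25\right)} = -6 - \frac{112}{-9 - 57} = -6 - \frac{112}{-66} = -6 - - \frac{56}{33} = -6 + \frac{56}{33} = - \frac{142}{33} \approx -4.303$)
$M{\left(P \right)} = -4 - \frac{71}{66 P}$ ($M{\left(P \right)} = -4 + \frac{\left(- \frac{142}{33}\right) \frac{1}{P}}{4} = -4 - \frac{71}{66 P}$)
$M{\left(x{\left(-9 \right)} \right)} \left(-2\right) = \left(-4 - \frac{71}{66 \left(-9\right)^{2}}\right) \left(-2\right) = \left(-4 - \frac{71}{66 \cdot 81}\right) \left(-2\right) = \left(-4 - \frac{71}{5346}\right) \left(-2\right) = \left(- \frac{21455}{5346}\right) \left(-2\right) = \frac{21455}{2673}$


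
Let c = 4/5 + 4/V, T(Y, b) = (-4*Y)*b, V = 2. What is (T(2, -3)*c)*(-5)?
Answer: -336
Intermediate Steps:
T(Y, b) = -4*Y*b
c = 14/5 (c = 4/5 + 4/2 = 4*(1/5) + 4*(1/2) = 4/5 + 2 = 14/5 ≈ 2.8000)
(T(2, -3)*c)*(-5) = (-4*2*(-3)*(14/5))*(-5) = (24*(14/5))*(-5) = (336/5)*(-5) = -336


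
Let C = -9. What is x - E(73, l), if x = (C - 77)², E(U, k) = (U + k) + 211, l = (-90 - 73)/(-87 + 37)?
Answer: 355437/50 ≈ 7108.7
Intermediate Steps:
l = 163/50 (l = -163/(-50) = -163*(-1/50) = 163/50 ≈ 3.2600)
E(U, k) = 211 + U + k
x = 7396 (x = (-9 - 77)² = (-86)² = 7396)
x - E(73, l) = 7396 - (211 + 73 + 163/50) = 7396 - 1*14363/50 = 7396 - 14363/50 = 355437/50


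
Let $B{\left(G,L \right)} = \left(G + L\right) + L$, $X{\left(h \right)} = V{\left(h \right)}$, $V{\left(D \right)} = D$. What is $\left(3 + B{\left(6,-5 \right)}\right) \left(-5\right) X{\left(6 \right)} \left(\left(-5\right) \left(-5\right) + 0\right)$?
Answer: $750$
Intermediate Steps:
$X{\left(h \right)} = h$
$B{\left(G,L \right)} = G + 2 L$
$\left(3 + B{\left(6,-5 \right)}\right) \left(-5\right) X{\left(6 \right)} \left(\left(-5\right) \left(-5\right) + 0\right) = \left(3 + \left(6 + 2 \left(-5\right)\right)\right) \left(-5\right) 6 \left(\left(-5\right) \left(-5\right) + 0\right) = \left(3 + \left(6 - 10\right)\right) \left(-5\right) 6 \left(25 + 0\right) = \left(3 - 4\right) \left(-5\right) 6 \cdot 25 = \left(-1\right) \left(-5\right) 6 \cdot 25 = 5 \cdot 6 \cdot 25 = 30 \cdot 25 = 750$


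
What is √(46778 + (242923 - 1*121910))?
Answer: √167791 ≈ 409.62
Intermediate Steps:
√(46778 + (242923 - 1*121910)) = √(46778 + (242923 - 121910)) = √(46778 + 121013) = √167791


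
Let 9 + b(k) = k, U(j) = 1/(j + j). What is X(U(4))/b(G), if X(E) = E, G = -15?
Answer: -1/192 ≈ -0.0052083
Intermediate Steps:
U(j) = 1/(2*j)
b(k) = -9 + k
X(U(4))/b(G) = ((½)/4)/(-9 - 15) = ((½)*(¼))/(-24) = (⅛)*(-1/24) = -1/192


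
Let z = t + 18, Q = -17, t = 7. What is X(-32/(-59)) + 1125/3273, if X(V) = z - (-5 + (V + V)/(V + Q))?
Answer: 32214779/1059361 ≈ 30.410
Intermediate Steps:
z = 25 (z = 7 + 18 = 25)
X(V) = 30 - 2*V/(-17 + V) (X(V) = 25 - (-5 + (V + V)/(V - 17)) = 25 - (-5 + (2*V)/(-17 + V)) = 25 - (-5 + 2*V/(-17 + V)) = 25 + (5 - 2*V/(-17 + V)) = 30 - 2*V/(-17 + V))
X(-32/(-59)) + 1125/3273 = 2*(-255 + 14*(-32/(-59)))/(-17 - 32/(-59)) + 1125/3273 = 2*(-255 + 14*(-32*(-1/59)))/(-17 - 32*(-1/59)) + 1125*(1/3273) = 2*(-255 + 14*(32/59))/(-17 + 32/59) + 375/1091 = 2*(-255 + 448/59)/(-971/59) + 375/1091 = 2*(-59/971)*(-14597/59) + 375/1091 = 29194/971 + 375/1091 = 32214779/1059361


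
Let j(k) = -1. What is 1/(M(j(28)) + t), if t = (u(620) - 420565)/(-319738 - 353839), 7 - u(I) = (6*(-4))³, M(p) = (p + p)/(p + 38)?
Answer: 24922349/13702004 ≈ 1.8189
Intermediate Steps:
M(p) = 2*p/(38 + p) (M(p) = (2*p)/(38 + p) = 2*p/(38 + p))
u(I) = 13831 (u(I) = 7 - (6*(-4))³ = 7 - 1*(-24)³ = 7 - 1*(-13824) = 7 + 13824 = 13831)
t = 406734/673577 (t = (13831 - 420565)/(-319738 - 353839) = -406734/(-673577) = -406734*(-1/673577) = 406734/673577 ≈ 0.60384)
1/(M(j(28)) + t) = 1/(2*(-1)/(38 - 1) + 406734/673577) = 1/(2*(-1)/37 + 406734/673577) = 1/(2*(-1)*(1/37) + 406734/673577) = 1/(-2/37 + 406734/673577) = 1/(13702004/24922349) = 24922349/13702004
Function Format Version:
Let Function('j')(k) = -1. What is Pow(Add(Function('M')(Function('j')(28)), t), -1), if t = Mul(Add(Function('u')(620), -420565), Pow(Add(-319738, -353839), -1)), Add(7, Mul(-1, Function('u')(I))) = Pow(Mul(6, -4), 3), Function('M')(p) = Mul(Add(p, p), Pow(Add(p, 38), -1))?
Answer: Rational(24922349, 13702004) ≈ 1.8189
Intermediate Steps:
Function('M')(p) = Mul(2, p, Pow(Add(38, p), -1)) (Function('M')(p) = Mul(Mul(2, p), Pow(Add(38, p), -1)) = Mul(2, p, Pow(Add(38, p), -1)))
Function('u')(I) = 13831 (Function('u')(I) = Add(7, Mul(-1, Pow(Mul(6, -4), 3))) = Add(7, Mul(-1, Pow(-24, 3))) = Add(7, Mul(-1, -13824)) = Add(7, 13824) = 13831)
t = Rational(406734, 673577) (t = Mul(Add(13831, -420565), Pow(Add(-319738, -353839), -1)) = Mul(-406734, Pow(-673577, -1)) = Mul(-406734, Rational(-1, 673577)) = Rational(406734, 673577) ≈ 0.60384)
Pow(Add(Function('M')(Function('j')(28)), t), -1) = Pow(Add(Mul(2, -1, Pow(Add(38, -1), -1)), Rational(406734, 673577)), -1) = Pow(Add(Mul(2, -1, Pow(37, -1)), Rational(406734, 673577)), -1) = Pow(Add(Mul(2, -1, Rational(1, 37)), Rational(406734, 673577)), -1) = Pow(Add(Rational(-2, 37), Rational(406734, 673577)), -1) = Pow(Rational(13702004, 24922349), -1) = Rational(24922349, 13702004)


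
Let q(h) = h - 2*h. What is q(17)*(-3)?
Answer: 51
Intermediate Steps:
q(h) = -h
q(17)*(-3) = -1*17*(-3) = -17*(-3) = 51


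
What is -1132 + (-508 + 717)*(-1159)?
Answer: -243363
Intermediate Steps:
-1132 + (-508 + 717)*(-1159) = -1132 + 209*(-1159) = -1132 - 242231 = -243363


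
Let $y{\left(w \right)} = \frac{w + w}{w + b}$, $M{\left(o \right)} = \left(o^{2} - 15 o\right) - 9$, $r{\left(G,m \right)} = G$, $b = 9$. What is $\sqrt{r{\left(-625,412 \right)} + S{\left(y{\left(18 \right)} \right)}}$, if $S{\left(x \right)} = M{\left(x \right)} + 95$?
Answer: $\frac{i \sqrt{5015}}{3} \approx 23.606 i$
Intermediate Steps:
$M{\left(o \right)} = -9 + o^{2} - 15 o$
$y{\left(w \right)} = \frac{2 w}{9 + w}$ ($y{\left(w \right)} = \frac{w + w}{w + 9} = \frac{2 w}{9 + w}$)
$S{\left(x \right)} = 86 + x^{2} - 15 x$ ($S{\left(x \right)} = \left(-9 + x^{2} - 15 x\right) + 95 = 86 + x^{2} - 15 x$)
$\sqrt{r{\left(-625,412 \right)} + S{\left(y{\left(18 \right)} \right)}} = \sqrt{-625 + \left(86 + \left(2 \cdot 18 \frac{1}{9 + 18}\right)^{2} - 15 \cdot 2 \cdot 18 \frac{1}{9 + 18}\right)} = \sqrt{-625 + \left(86 + \left(2 \cdot 18 \cdot \frac{1}{27}\right)^{2} - 15 \cdot 2 \cdot 18 \cdot \frac{1}{27}\right)} = \sqrt{-625 + \left(86 + \left(\frac{4}{3}\right)^{2} - 20\right)} = \sqrt{-625 + \left(86 + \frac{16}{9} - 20\right)} = \sqrt{-625 + \frac{610}{9}} = \sqrt{- \frac{5015}{9}} = \frac{i \sqrt{5015}}{3}$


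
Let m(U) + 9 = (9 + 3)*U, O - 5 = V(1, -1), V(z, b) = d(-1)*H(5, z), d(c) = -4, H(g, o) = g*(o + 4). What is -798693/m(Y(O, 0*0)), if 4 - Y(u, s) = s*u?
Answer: -266231/13 ≈ -20479.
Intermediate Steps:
H(g, o) = g*(4 + o)
V(z, b) = -80 - 20*z (V(z, b) = -20*(4 + z) = -4*(20 + 5*z) = -80 - 20*z)
O = -95 (O = 5 + (-80 - 20*1) = 5 + (-80 - 20) = 5 - 100 = -95)
Y(u, s) = 4 - s*u
m(U) = -9 + 12*U (m(U) = -9 + (9 + 3)*U = -9 + 12*U)
-798693/m(Y(O, 0*0)) = -798693/(-9 + 12*(4 - 1*0*0*(-95))) = -798693/(-9 + 12*(4 - 1*0*(-95))) = -798693/(-9 + 12*(4 + 0)) = -798693/(-9 + 12*4) = -798693/(-9 + 48) = -798693/39 = -798693*1/39 = -266231/13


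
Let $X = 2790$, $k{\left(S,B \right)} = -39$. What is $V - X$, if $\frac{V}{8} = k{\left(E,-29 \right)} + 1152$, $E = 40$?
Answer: $6114$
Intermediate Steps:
$V = 8904$ ($V = 8 \left(-39 + 1152\right) = 8 \cdot 1113 = 8904$)
$V - X = 8904 - 2790 = 6114$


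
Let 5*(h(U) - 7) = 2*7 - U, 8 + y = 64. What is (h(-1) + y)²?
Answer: 4356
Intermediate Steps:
y = 56 (y = -8 + 64 = 56)
h(U) = 49/5 - U/5 (h(U) = 7 + (2*7 - U)/5 = 7 + (14 - U)/5 = 7 + (14/5 - U/5) = 49/5 - U/5)
(h(-1) + y)² = ((49/5 - ⅕*(-1)) + 56)² = ((49/5 + ⅕) + 56)² = (10 + 56)² = 66² = 4356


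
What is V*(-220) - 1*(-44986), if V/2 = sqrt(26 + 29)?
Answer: 44986 - 440*sqrt(55) ≈ 41723.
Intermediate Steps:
V = 2*sqrt(55) (V = 2*sqrt(26 + 29) = 2*sqrt(55) ≈ 14.832)
V*(-220) - 1*(-44986) = (2*sqrt(55))*(-220) - 1*(-44986) = -440*sqrt(55) + 44986 = 44986 - 440*sqrt(55)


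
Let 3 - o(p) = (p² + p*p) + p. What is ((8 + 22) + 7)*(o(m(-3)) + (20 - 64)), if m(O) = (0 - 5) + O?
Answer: -5957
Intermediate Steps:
m(O) = -5 + O
o(p) = 3 - p - 2*p² (o(p) = 3 - ((p² + p*p) + p) = 3 - ((p² + p²) + p) = 3 - (2*p² + p) = 3 - (p + 2*p²) = 3 + (-p - 2*p²) = 3 - p - 2*p²)
((8 + 22) + 7)*(o(m(-3)) + (20 - 64)) = ((8 + 22) + 7)*((3 - (-5 - 3) - 2*(-5 - 3)²) + (20 - 64)) = (30 + 7)*((3 - 1*(-8) - 2*(-8)²) - 44) = 37*((3 + 8 - 2*64) - 44) = 37*((3 + 8 - 128) - 44) = 37*(-117 - 44) = 37*(-161) = -5957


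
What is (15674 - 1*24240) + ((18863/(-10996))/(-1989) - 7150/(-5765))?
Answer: -16613862468181/1939793364 ≈ -8564.8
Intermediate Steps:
(15674 - 1*24240) + ((18863/(-10996))/(-1989) - 7150/(-5765)) = (15674 - 24240) + ((18863*(-1/10996))*(-1/1989) - 7150*(-1/5765)) = -8566 + (-18863/10996*(-1/1989) + 1430/1153) = -8566 + (1451/1682388 + 1430/1153) = -8566 + 2407487843/1939793364 = -16613862468181/1939793364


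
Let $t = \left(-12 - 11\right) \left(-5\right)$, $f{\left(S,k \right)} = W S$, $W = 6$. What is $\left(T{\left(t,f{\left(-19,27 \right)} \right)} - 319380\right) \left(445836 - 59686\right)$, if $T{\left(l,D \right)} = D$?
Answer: $-123372608100$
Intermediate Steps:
$f{\left(S,k \right)} = 6 S$
$t = 115$ ($t = \left(-23\right) \left(-5\right) = 115$)
$\left(T{\left(t,f{\left(-19,27 \right)} \right)} - 319380\right) \left(445836 - 59686\right) = \left(6 \left(-19\right) - 319380\right) \left(445836 - 59686\right) = \left(-114 - 319380\right) 386150 = \left(-319494\right) 386150 = -123372608100$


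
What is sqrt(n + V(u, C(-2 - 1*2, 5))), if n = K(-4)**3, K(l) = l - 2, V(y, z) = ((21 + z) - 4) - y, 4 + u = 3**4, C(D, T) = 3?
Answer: I*sqrt(273) ≈ 16.523*I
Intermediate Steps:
u = 77 (u = -4 + 3**4 = -4 + 81 = 77)
V(y, z) = 17 + z - y (V(y, z) = (17 + z) - y = 17 + z - y)
K(l) = -2 + l
n = -216 (n = (-2 - 4)**3 = (-6)**3 = -216)
sqrt(n + V(u, C(-2 - 1*2, 5))) = sqrt(-216 + (17 + 3 - 1*77)) = sqrt(-216 + (17 + 3 - 77)) = sqrt(-216 - 57) = sqrt(-273) = I*sqrt(273)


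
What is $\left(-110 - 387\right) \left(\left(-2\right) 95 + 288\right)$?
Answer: $-48706$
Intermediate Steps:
$\left(-110 - 387\right) \left(\left(-2\right) 95 + 288\right) = - 497 \left(-190 + 288\right) = \left(-497\right) 98 = -48706$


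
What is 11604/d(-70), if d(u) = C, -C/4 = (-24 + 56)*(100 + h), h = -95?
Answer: -2901/160 ≈ -18.131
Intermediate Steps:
C = -640 (C = -4*(-24 + 56)*(100 - 95) = -128*5 = -4*160 = -640)
d(u) = -640
11604/d(-70) = 11604/(-640) = 11604*(-1/640) = -2901/160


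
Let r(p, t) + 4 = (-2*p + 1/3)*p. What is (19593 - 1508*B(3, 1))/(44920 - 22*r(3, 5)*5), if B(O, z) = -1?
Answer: 21101/47230 ≈ 0.44677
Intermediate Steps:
r(p, t) = -4 + p*(⅓ - 2*p) (r(p, t) = -4 + (-2*p + 1/3)*p = -4 + (-2*p + ⅓)*p = -4 + (⅓ - 2*p)*p = -4 + p*(⅓ - 2*p))
(19593 - 1508*B(3, 1))/(44920 - 22*r(3, 5)*5) = (19593 - 1508*(-1))/(44920 - 22*(-4 - 2*3² + (⅓)*3)*5) = (19593 + 1508)/(44920 - 22*(-4 - 2*9 + 1)*5) = 21101/(44920 - 22*(-4 - 18 + 1)*5) = 21101/(44920 - 22*(-21)*5) = 21101/(44920 + 462*5) = 21101/(44920 + 2310) = 21101/47230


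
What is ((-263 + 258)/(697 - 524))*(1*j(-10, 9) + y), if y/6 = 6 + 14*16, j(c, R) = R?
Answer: -6945/173 ≈ -40.145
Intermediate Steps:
y = 1380 (y = 6*(6 + 14*16) = 6*(6 + 224) = 6*230 = 1380)
((-263 + 258)/(697 - 524))*(1*j(-10, 9) + y) = ((-263 + 258)/(697 - 524))*(1*9 + 1380) = (-5/173)*(9 + 1380) = -5*1/173*1389 = -5/173*1389 = -6945/173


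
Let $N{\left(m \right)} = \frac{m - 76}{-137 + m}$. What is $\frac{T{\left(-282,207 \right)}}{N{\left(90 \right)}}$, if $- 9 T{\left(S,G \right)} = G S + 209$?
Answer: $- \frac{2733755}{126} \approx -21696.0$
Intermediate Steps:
$T{\left(S,G \right)} = - \frac{209}{9} - \frac{G S}{9}$ ($T{\left(S,G \right)} = - \frac{G S + 209}{9} = - \frac{209 + G S}{9} = - \frac{209}{9} - \frac{G S}{9}$)
$N{\left(m \right)} = \frac{-76 + m}{-137 + m}$
$\frac{T{\left(-282,207 \right)}}{N{\left(90 \right)}} = \frac{- \frac{209}{9} - 23 \left(-282\right)}{\frac{1}{-137 + 90} \left(-76 + 90\right)} = \frac{- \frac{209}{9} + 6486}{\frac{1}{-47} \cdot 14} = \frac{58165}{9 \left(\left(- \frac{1}{47}\right) 14\right)} = \frac{58165}{9 \left(- \frac{14}{47}\right)} = \frac{58165}{9} \left(- \frac{47}{14}\right) = - \frac{2733755}{126}$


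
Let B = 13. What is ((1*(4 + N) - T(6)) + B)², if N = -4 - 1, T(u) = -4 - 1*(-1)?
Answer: 225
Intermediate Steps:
T(u) = -3 (T(u) = -4 + 1 = -3)
N = -5
((1*(4 + N) - T(6)) + B)² = ((1*(4 - 5) - 1*(-3)) + 13)² = ((1*(-1) + 3) + 13)² = ((-1 + 3) + 13)² = (2 + 13)² = 15² = 225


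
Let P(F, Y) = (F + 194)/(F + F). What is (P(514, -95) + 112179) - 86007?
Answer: 6726381/257 ≈ 26173.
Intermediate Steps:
P(F, Y) = (194 + F)/(2*F) (P(F, Y) = (194 + F)/((2*F)) = (194 + F)*(1/(2*F)) = (194 + F)/(2*F))
(P(514, -95) + 112179) - 86007 = ((½)*(194 + 514)/514 + 112179) - 86007 = ((½)*(1/514)*708 + 112179) - 86007 = (177/257 + 112179) - 86007 = 28830180/257 - 86007 = 6726381/257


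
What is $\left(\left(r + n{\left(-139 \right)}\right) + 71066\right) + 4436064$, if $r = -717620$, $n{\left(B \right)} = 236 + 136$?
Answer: $3789882$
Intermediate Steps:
$n{\left(B \right)} = 372$
$\left(\left(r + n{\left(-139 \right)}\right) + 71066\right) + 4436064 = \left(\left(-717620 + 372\right) + 71066\right) + 4436064 = \left(-717248 + 71066\right) + 4436064 = -646182 + 4436064 = 3789882$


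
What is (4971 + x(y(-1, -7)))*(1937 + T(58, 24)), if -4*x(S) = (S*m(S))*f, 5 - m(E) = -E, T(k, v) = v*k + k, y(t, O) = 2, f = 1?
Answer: 33649845/2 ≈ 1.6825e+7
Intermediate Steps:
T(k, v) = k + k*v (T(k, v) = k*v + k = k + k*v)
m(E) = 5 + E (m(E) = 5 - (-1)*E = 5 + E)
x(S) = -S*(5 + S)/4
(4971 + x(y(-1, -7)))*(1937 + T(58, 24)) = (4971 - ¼*2*(5 + 2))*(1937 + 58*(1 + 24)) = (4971 - ¼*2*7)*(1937 + 58*25) = (4971 - 7/2)*(1937 + 1450) = (9935/2)*3387 = 33649845/2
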